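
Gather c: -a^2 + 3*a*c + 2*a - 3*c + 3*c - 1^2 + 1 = -a^2 + 3*a*c + 2*a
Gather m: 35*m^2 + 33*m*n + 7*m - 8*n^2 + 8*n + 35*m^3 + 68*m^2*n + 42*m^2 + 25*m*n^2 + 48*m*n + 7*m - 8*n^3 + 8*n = 35*m^3 + m^2*(68*n + 77) + m*(25*n^2 + 81*n + 14) - 8*n^3 - 8*n^2 + 16*n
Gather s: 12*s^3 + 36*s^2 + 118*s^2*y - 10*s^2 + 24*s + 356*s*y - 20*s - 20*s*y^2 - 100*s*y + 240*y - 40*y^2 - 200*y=12*s^3 + s^2*(118*y + 26) + s*(-20*y^2 + 256*y + 4) - 40*y^2 + 40*y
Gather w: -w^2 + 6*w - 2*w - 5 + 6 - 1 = -w^2 + 4*w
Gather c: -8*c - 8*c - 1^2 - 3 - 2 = -16*c - 6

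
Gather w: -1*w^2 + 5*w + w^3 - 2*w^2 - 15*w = w^3 - 3*w^2 - 10*w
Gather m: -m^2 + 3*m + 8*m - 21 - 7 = -m^2 + 11*m - 28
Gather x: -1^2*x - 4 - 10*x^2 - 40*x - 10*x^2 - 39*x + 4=-20*x^2 - 80*x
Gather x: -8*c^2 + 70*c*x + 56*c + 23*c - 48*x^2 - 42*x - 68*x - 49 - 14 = -8*c^2 + 79*c - 48*x^2 + x*(70*c - 110) - 63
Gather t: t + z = t + z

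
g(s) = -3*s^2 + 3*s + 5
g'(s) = 3 - 6*s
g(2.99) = -12.85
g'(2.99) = -14.94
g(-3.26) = -36.66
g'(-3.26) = 22.56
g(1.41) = 3.27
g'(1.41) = -5.46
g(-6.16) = -127.32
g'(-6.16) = 39.96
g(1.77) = 0.91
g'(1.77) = -7.62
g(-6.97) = -161.65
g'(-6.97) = 44.82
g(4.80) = -49.72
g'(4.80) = -25.80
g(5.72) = -76.00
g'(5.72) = -31.32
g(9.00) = -211.00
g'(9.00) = -51.00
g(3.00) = -13.00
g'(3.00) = -15.00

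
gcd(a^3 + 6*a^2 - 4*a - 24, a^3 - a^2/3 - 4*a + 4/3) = a^2 - 4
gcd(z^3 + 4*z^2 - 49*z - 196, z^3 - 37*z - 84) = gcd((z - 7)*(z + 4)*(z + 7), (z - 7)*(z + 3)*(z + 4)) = z^2 - 3*z - 28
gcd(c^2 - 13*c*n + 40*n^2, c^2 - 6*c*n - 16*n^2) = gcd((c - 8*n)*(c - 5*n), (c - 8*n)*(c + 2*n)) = c - 8*n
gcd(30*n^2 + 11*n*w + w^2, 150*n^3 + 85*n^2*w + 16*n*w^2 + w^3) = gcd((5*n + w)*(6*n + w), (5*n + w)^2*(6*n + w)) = 30*n^2 + 11*n*w + w^2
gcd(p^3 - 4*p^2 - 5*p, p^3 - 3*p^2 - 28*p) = p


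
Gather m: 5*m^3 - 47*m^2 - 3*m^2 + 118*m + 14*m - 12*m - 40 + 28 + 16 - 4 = 5*m^3 - 50*m^2 + 120*m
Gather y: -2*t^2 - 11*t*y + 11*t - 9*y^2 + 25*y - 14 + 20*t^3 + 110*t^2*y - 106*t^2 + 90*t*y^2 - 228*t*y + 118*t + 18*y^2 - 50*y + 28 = 20*t^3 - 108*t^2 + 129*t + y^2*(90*t + 9) + y*(110*t^2 - 239*t - 25) + 14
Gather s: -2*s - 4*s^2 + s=-4*s^2 - s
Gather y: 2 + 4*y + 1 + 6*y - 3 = 10*y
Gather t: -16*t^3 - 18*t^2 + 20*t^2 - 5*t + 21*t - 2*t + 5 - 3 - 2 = -16*t^3 + 2*t^2 + 14*t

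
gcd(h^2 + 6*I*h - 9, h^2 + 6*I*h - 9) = h^2 + 6*I*h - 9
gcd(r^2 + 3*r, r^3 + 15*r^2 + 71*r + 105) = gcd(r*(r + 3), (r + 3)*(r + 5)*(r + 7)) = r + 3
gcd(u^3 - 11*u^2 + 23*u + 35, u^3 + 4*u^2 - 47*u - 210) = u - 7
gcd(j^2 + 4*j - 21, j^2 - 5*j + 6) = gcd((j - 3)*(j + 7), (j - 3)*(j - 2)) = j - 3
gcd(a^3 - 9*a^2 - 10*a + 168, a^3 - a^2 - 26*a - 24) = a^2 - 2*a - 24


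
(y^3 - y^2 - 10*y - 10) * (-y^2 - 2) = -y^5 + y^4 + 8*y^3 + 12*y^2 + 20*y + 20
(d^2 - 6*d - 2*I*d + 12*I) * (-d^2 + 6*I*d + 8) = -d^4 + 6*d^3 + 8*I*d^3 + 20*d^2 - 48*I*d^2 - 120*d - 16*I*d + 96*I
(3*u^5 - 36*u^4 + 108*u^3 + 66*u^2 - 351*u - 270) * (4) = 12*u^5 - 144*u^4 + 432*u^3 + 264*u^2 - 1404*u - 1080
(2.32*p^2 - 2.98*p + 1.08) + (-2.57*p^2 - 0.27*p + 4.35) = -0.25*p^2 - 3.25*p + 5.43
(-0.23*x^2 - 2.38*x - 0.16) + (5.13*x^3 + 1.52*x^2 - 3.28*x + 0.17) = 5.13*x^3 + 1.29*x^2 - 5.66*x + 0.01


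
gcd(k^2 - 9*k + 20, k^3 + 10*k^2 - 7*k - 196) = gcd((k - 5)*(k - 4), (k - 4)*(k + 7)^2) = k - 4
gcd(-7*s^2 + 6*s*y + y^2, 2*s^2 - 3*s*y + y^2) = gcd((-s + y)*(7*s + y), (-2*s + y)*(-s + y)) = -s + y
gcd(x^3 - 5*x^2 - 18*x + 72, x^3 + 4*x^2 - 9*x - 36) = x^2 + x - 12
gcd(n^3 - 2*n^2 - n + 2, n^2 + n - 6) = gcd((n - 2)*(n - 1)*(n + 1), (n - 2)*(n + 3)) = n - 2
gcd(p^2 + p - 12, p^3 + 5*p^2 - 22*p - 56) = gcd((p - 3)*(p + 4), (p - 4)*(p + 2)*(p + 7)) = 1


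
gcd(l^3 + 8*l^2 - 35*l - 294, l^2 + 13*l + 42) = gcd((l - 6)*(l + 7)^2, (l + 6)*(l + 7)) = l + 7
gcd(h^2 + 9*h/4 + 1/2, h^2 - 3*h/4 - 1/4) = h + 1/4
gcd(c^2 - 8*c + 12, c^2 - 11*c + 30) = c - 6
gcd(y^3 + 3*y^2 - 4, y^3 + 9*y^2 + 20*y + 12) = y + 2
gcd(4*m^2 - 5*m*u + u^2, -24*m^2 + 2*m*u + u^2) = -4*m + u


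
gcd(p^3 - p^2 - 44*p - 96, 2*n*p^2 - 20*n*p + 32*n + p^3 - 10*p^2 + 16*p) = p - 8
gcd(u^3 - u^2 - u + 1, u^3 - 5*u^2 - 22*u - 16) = u + 1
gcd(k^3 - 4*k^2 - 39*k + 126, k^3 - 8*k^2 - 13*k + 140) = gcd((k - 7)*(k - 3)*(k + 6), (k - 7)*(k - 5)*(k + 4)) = k - 7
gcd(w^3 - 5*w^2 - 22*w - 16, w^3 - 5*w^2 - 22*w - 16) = w^3 - 5*w^2 - 22*w - 16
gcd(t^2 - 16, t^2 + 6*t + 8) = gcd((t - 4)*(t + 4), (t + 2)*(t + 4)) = t + 4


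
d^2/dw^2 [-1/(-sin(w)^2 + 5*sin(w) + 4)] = (4*sin(w)^4 - 15*sin(w)^3 + 35*sin(w)^2 + 10*sin(w) - 58)/(5*sin(w) + cos(w)^2 + 3)^3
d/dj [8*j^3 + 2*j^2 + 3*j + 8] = 24*j^2 + 4*j + 3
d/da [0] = 0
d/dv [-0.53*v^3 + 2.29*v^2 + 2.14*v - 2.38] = -1.59*v^2 + 4.58*v + 2.14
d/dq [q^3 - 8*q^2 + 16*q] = 3*q^2 - 16*q + 16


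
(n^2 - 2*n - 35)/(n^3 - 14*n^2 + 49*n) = (n + 5)/(n*(n - 7))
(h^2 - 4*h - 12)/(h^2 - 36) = (h + 2)/(h + 6)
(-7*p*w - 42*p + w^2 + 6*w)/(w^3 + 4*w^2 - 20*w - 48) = (-7*p + w)/(w^2 - 2*w - 8)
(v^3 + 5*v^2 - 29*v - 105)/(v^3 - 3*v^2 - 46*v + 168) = (v^2 - 2*v - 15)/(v^2 - 10*v + 24)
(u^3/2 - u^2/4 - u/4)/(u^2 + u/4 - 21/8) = 2*u*(2*u^2 - u - 1)/(8*u^2 + 2*u - 21)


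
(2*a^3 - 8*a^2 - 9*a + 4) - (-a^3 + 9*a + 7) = 3*a^3 - 8*a^2 - 18*a - 3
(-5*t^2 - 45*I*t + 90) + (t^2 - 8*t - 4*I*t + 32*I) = -4*t^2 - 8*t - 49*I*t + 90 + 32*I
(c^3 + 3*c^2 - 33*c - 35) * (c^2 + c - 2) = c^5 + 4*c^4 - 32*c^3 - 74*c^2 + 31*c + 70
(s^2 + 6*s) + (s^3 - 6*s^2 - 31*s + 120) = s^3 - 5*s^2 - 25*s + 120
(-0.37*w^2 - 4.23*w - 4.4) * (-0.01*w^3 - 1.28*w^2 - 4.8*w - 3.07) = 0.0037*w^5 + 0.5159*w^4 + 7.2344*w^3 + 27.0719*w^2 + 34.1061*w + 13.508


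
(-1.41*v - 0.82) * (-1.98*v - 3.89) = 2.7918*v^2 + 7.1085*v + 3.1898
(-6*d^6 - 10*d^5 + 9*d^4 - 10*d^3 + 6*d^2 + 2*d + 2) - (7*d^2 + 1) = -6*d^6 - 10*d^5 + 9*d^4 - 10*d^3 - d^2 + 2*d + 1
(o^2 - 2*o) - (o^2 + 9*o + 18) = -11*o - 18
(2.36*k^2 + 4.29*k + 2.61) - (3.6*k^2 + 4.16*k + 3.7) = -1.24*k^2 + 0.13*k - 1.09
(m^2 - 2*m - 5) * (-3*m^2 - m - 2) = -3*m^4 + 5*m^3 + 15*m^2 + 9*m + 10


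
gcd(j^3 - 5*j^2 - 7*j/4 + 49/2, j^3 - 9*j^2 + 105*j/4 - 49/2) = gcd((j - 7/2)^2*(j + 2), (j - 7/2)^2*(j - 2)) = j^2 - 7*j + 49/4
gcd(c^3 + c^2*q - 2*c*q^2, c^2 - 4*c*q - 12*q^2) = c + 2*q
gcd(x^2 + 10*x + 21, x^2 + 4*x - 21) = x + 7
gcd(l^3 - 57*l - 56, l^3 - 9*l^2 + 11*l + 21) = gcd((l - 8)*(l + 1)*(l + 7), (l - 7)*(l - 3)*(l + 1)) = l + 1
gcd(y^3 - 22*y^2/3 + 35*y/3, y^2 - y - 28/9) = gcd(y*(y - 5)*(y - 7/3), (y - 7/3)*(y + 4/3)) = y - 7/3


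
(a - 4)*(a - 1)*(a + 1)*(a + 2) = a^4 - 2*a^3 - 9*a^2 + 2*a + 8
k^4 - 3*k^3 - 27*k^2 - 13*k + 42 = (k - 7)*(k - 1)*(k + 2)*(k + 3)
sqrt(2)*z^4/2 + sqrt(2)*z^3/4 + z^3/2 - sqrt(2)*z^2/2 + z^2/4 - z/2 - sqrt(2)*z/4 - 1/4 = (z - 1)*(z + 1/2)*(z + 1)*(sqrt(2)*z/2 + 1/2)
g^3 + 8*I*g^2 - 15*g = g*(g + 3*I)*(g + 5*I)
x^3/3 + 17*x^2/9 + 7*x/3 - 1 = (x/3 + 1)*(x - 1/3)*(x + 3)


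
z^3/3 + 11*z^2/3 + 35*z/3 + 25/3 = (z/3 + 1/3)*(z + 5)^2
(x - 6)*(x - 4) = x^2 - 10*x + 24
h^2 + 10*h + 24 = (h + 4)*(h + 6)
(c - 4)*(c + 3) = c^2 - c - 12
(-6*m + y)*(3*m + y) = -18*m^2 - 3*m*y + y^2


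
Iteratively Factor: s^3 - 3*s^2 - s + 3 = (s - 3)*(s^2 - 1) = (s - 3)*(s - 1)*(s + 1)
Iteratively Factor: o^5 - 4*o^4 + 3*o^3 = (o - 3)*(o^4 - o^3) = o*(o - 3)*(o^3 - o^2) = o^2*(o - 3)*(o^2 - o) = o^3*(o - 3)*(o - 1)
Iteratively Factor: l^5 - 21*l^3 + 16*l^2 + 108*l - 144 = (l + 3)*(l^4 - 3*l^3 - 12*l^2 + 52*l - 48) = (l - 2)*(l + 3)*(l^3 - l^2 - 14*l + 24) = (l - 2)*(l + 3)*(l + 4)*(l^2 - 5*l + 6) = (l - 2)^2*(l + 3)*(l + 4)*(l - 3)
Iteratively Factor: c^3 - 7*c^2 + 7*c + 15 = (c - 5)*(c^2 - 2*c - 3) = (c - 5)*(c - 3)*(c + 1)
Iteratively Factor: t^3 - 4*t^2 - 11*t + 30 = (t - 5)*(t^2 + t - 6) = (t - 5)*(t + 3)*(t - 2)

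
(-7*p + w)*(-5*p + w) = 35*p^2 - 12*p*w + w^2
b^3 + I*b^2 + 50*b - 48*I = (b - 6*I)*(b - I)*(b + 8*I)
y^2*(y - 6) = y^3 - 6*y^2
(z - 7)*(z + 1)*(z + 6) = z^3 - 43*z - 42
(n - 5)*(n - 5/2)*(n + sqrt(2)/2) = n^3 - 15*n^2/2 + sqrt(2)*n^2/2 - 15*sqrt(2)*n/4 + 25*n/2 + 25*sqrt(2)/4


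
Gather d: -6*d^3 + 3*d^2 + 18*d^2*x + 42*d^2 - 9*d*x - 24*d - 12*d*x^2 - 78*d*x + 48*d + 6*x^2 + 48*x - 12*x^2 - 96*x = -6*d^3 + d^2*(18*x + 45) + d*(-12*x^2 - 87*x + 24) - 6*x^2 - 48*x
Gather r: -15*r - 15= -15*r - 15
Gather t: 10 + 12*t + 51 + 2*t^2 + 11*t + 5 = 2*t^2 + 23*t + 66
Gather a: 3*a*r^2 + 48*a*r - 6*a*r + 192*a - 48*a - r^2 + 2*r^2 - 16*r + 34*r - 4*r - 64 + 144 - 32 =a*(3*r^2 + 42*r + 144) + r^2 + 14*r + 48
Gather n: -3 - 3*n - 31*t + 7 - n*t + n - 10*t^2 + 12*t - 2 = n*(-t - 2) - 10*t^2 - 19*t + 2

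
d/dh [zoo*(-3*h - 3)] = zoo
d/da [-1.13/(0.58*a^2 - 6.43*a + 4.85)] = (1.3108*a - 7.2659)/(0.58*a^2 - 6.43*a + 4.85)^2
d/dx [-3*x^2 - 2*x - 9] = -6*x - 2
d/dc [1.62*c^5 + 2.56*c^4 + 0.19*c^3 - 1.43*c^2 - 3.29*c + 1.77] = 8.1*c^4 + 10.24*c^3 + 0.57*c^2 - 2.86*c - 3.29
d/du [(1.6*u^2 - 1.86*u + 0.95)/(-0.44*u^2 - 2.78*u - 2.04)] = (-5.2664*u^2 - 5.692*u + 6.4354)/(0.1936*u^4 + 2.4464*u^3 + 9.5236*u^2 + 11.3424*u + 4.1616)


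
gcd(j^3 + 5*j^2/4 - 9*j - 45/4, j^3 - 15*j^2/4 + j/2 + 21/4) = j - 3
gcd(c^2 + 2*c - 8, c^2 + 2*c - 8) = c^2 + 2*c - 8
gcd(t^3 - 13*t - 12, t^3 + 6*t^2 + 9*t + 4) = t + 1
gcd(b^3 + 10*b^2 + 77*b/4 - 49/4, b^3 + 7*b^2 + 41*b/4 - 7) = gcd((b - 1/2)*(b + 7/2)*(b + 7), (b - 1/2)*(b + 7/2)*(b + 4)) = b^2 + 3*b - 7/4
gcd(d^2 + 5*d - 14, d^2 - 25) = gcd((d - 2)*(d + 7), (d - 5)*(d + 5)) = 1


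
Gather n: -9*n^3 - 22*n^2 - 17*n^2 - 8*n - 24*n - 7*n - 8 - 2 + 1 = -9*n^3 - 39*n^2 - 39*n - 9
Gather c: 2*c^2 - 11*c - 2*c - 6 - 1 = 2*c^2 - 13*c - 7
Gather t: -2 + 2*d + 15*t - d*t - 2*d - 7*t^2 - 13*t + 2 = -7*t^2 + t*(2 - d)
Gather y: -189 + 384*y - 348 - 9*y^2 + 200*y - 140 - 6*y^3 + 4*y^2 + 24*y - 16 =-6*y^3 - 5*y^2 + 608*y - 693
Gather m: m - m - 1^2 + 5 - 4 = 0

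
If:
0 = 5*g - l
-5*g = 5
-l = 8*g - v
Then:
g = -1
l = -5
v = -13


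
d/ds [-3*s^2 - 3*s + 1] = -6*s - 3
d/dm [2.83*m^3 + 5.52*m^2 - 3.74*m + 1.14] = 8.49*m^2 + 11.04*m - 3.74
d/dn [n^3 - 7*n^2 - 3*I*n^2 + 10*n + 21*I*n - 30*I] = 3*n^2 - 14*n - 6*I*n + 10 + 21*I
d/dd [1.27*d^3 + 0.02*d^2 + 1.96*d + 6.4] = 3.81*d^2 + 0.04*d + 1.96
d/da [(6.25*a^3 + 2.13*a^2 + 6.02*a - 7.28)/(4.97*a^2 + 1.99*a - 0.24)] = (31.0625*a^4 + 24.875*a^3 - 30.1807*a^2 + 71.3408*a + 13.0424)/(24.7009*a^4 + 19.7806*a^3 + 1.5745*a^2 - 0.9552*a + 0.0576)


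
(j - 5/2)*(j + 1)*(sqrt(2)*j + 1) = sqrt(2)*j^3 - 3*sqrt(2)*j^2/2 + j^2 - 5*sqrt(2)*j/2 - 3*j/2 - 5/2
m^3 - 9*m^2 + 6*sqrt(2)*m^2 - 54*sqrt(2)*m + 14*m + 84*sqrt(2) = (m - 7)*(m - 2)*(m + 6*sqrt(2))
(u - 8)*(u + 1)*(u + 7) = u^3 - 57*u - 56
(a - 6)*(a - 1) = a^2 - 7*a + 6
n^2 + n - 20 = (n - 4)*(n + 5)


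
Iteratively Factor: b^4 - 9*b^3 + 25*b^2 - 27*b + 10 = (b - 5)*(b^3 - 4*b^2 + 5*b - 2) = (b - 5)*(b - 1)*(b^2 - 3*b + 2) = (b - 5)*(b - 1)^2*(b - 2)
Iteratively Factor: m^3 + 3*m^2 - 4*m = (m)*(m^2 + 3*m - 4) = m*(m + 4)*(m - 1)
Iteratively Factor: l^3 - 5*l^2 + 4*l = (l)*(l^2 - 5*l + 4) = l*(l - 4)*(l - 1)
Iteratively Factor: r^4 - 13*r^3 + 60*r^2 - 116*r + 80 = (r - 2)*(r^3 - 11*r^2 + 38*r - 40) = (r - 2)^2*(r^2 - 9*r + 20) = (r - 5)*(r - 2)^2*(r - 4)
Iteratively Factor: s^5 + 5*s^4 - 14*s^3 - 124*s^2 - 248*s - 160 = (s + 2)*(s^4 + 3*s^3 - 20*s^2 - 84*s - 80) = (s - 5)*(s + 2)*(s^3 + 8*s^2 + 20*s + 16) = (s - 5)*(s + 2)^2*(s^2 + 6*s + 8) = (s - 5)*(s + 2)^2*(s + 4)*(s + 2)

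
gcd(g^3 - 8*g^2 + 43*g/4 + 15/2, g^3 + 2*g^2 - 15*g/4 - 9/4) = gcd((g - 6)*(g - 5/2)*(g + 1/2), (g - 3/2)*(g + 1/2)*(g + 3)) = g + 1/2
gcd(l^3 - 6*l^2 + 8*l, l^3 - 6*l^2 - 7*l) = l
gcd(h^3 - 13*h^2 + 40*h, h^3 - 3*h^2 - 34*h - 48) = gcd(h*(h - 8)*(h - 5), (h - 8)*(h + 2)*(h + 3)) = h - 8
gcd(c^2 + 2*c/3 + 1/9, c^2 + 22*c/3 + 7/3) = c + 1/3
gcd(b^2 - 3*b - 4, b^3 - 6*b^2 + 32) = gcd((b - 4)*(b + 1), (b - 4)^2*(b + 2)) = b - 4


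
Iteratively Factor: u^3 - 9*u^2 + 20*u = (u - 5)*(u^2 - 4*u) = u*(u - 5)*(u - 4)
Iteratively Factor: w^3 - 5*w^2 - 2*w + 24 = (w - 4)*(w^2 - w - 6) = (w - 4)*(w - 3)*(w + 2)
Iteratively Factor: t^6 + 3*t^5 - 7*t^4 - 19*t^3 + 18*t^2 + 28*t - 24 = (t + 2)*(t^5 + t^4 - 9*t^3 - t^2 + 20*t - 12) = (t - 1)*(t + 2)*(t^4 + 2*t^3 - 7*t^2 - 8*t + 12) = (t - 1)*(t + 2)*(t + 3)*(t^3 - t^2 - 4*t + 4) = (t - 1)*(t + 2)^2*(t + 3)*(t^2 - 3*t + 2) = (t - 2)*(t - 1)*(t + 2)^2*(t + 3)*(t - 1)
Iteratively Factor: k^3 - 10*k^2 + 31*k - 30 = (k - 2)*(k^2 - 8*k + 15) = (k - 3)*(k - 2)*(k - 5)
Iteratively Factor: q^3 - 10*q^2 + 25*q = (q)*(q^2 - 10*q + 25) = q*(q - 5)*(q - 5)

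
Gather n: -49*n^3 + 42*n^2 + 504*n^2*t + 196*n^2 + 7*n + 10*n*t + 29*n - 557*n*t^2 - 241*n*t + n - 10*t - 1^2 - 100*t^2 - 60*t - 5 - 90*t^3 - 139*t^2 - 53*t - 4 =-49*n^3 + n^2*(504*t + 238) + n*(-557*t^2 - 231*t + 37) - 90*t^3 - 239*t^2 - 123*t - 10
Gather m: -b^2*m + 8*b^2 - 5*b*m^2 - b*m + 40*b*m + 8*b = 8*b^2 - 5*b*m^2 + 8*b + m*(-b^2 + 39*b)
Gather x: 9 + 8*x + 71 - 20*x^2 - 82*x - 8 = -20*x^2 - 74*x + 72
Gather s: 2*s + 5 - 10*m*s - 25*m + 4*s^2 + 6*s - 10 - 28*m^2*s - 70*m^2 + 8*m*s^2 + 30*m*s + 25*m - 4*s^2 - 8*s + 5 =-70*m^2 + 8*m*s^2 + s*(-28*m^2 + 20*m)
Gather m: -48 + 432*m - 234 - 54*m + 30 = 378*m - 252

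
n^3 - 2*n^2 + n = n*(n - 1)^2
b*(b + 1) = b^2 + b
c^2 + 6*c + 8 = (c + 2)*(c + 4)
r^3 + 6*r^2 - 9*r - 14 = (r - 2)*(r + 1)*(r + 7)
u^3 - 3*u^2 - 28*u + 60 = (u - 6)*(u - 2)*(u + 5)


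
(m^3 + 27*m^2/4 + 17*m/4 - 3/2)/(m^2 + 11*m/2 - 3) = (4*m^2 + 3*m - 1)/(2*(2*m - 1))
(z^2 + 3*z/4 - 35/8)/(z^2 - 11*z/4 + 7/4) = (z + 5/2)/(z - 1)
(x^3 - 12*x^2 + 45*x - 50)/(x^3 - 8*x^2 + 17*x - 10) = (x - 5)/(x - 1)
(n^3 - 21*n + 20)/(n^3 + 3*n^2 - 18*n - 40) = (n - 1)/(n + 2)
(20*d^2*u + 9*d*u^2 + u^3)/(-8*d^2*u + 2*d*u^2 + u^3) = (5*d + u)/(-2*d + u)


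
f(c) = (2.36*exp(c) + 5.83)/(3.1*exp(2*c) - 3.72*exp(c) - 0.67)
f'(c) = (2.36*exp(c) + 5.83)*(-6.2*exp(2*c) + 3.72*exp(c))/(3.1*exp(2*c) - 3.72*exp(c) - 0.67)^2 + 2.36*exp(c)/(3.1*exp(2*c) - 3.72*exp(c) - 0.67)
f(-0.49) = -4.07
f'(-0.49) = -0.92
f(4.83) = 0.01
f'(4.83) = -0.01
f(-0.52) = -4.05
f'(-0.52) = -0.74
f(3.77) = 0.02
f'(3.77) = -0.02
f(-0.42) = -4.16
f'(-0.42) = -1.42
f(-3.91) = -7.91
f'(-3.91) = 0.70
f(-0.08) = -5.48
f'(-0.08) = -8.42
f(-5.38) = -8.50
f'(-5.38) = 0.19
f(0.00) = -6.35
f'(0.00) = -14.03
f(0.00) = -6.35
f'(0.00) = -14.03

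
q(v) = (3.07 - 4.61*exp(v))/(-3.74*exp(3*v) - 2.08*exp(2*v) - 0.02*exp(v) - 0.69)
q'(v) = (3.07 - 4.61*exp(v))*(11.22*exp(3*v) + 4.16*exp(2*v) + 0.02*exp(v))/(-3.74*exp(3*v) - 2.08*exp(2*v) - 0.02*exp(v) - 0.69)^2 - 4.61*exp(v)/(-3.74*exp(3*v) - 2.08*exp(2*v) - 0.02*exp(v) - 0.69) = (-34.4828*exp(3*v) + 24.8566*exp(2*v) + 12.7712*exp(v) + 3.2423)*exp(v)/(13.9876*exp(6*v) + 15.5584*exp(5*v) + 4.476*exp(4*v) + 5.2444*exp(3*v) + 2.8708*exp(2*v) + 0.0276*exp(v) + 0.4761)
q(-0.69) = -0.45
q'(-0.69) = 2.02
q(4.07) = 0.00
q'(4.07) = -0.00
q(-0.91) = -0.95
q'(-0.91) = 2.50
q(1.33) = 0.06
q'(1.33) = -0.10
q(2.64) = 0.01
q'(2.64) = -0.01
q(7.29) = 0.00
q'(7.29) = -0.00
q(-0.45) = -0.05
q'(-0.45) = 1.26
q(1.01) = 0.10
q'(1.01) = -0.15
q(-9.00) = -4.45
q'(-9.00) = 0.00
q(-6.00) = -4.43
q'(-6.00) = 0.02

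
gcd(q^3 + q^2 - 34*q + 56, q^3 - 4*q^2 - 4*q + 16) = q^2 - 6*q + 8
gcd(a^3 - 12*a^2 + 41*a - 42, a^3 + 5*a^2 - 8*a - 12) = a - 2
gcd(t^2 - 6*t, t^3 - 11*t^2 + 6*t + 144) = t - 6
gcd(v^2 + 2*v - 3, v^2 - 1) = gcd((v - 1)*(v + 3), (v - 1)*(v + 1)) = v - 1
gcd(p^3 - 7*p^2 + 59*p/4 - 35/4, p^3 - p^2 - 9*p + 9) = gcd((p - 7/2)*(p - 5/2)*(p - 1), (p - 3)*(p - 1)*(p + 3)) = p - 1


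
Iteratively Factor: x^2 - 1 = (x + 1)*(x - 1)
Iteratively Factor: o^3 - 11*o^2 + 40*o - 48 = (o - 4)*(o^2 - 7*o + 12) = (o - 4)^2*(o - 3)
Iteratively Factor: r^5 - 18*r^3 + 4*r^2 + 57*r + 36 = (r + 1)*(r^4 - r^3 - 17*r^2 + 21*r + 36) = (r - 3)*(r + 1)*(r^3 + 2*r^2 - 11*r - 12) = (r - 3)^2*(r + 1)*(r^2 + 5*r + 4) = (r - 3)^2*(r + 1)^2*(r + 4)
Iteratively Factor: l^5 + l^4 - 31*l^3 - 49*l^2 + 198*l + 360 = (l + 3)*(l^4 - 2*l^3 - 25*l^2 + 26*l + 120) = (l + 2)*(l + 3)*(l^3 - 4*l^2 - 17*l + 60) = (l - 3)*(l + 2)*(l + 3)*(l^2 - l - 20) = (l - 3)*(l + 2)*(l + 3)*(l + 4)*(l - 5)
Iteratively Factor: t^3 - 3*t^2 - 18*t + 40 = (t - 2)*(t^2 - t - 20) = (t - 2)*(t + 4)*(t - 5)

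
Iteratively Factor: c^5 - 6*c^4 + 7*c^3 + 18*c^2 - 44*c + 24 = (c - 2)*(c^4 - 4*c^3 - c^2 + 16*c - 12) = (c - 2)*(c - 1)*(c^3 - 3*c^2 - 4*c + 12) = (c - 3)*(c - 2)*(c - 1)*(c^2 - 4) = (c - 3)*(c - 2)*(c - 1)*(c + 2)*(c - 2)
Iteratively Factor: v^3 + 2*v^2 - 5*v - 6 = (v + 3)*(v^2 - v - 2) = (v + 1)*(v + 3)*(v - 2)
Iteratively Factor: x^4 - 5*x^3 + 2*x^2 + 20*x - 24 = (x - 3)*(x^3 - 2*x^2 - 4*x + 8) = (x - 3)*(x - 2)*(x^2 - 4) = (x - 3)*(x - 2)*(x + 2)*(x - 2)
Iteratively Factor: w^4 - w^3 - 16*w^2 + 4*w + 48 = (w - 2)*(w^3 + w^2 - 14*w - 24) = (w - 4)*(w - 2)*(w^2 + 5*w + 6) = (w - 4)*(w - 2)*(w + 2)*(w + 3)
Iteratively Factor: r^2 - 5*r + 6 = (r - 3)*(r - 2)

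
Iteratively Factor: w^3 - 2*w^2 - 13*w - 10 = (w - 5)*(w^2 + 3*w + 2) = (w - 5)*(w + 1)*(w + 2)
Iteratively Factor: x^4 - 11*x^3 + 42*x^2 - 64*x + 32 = (x - 4)*(x^3 - 7*x^2 + 14*x - 8) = (x - 4)^2*(x^2 - 3*x + 2) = (x - 4)^2*(x - 2)*(x - 1)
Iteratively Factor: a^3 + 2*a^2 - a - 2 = (a - 1)*(a^2 + 3*a + 2) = (a - 1)*(a + 2)*(a + 1)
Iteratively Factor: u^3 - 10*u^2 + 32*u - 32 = (u - 2)*(u^2 - 8*u + 16) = (u - 4)*(u - 2)*(u - 4)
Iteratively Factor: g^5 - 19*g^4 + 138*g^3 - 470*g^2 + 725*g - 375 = (g - 5)*(g^4 - 14*g^3 + 68*g^2 - 130*g + 75) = (g - 5)*(g - 3)*(g^3 - 11*g^2 + 35*g - 25) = (g - 5)^2*(g - 3)*(g^2 - 6*g + 5) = (g - 5)^3*(g - 3)*(g - 1)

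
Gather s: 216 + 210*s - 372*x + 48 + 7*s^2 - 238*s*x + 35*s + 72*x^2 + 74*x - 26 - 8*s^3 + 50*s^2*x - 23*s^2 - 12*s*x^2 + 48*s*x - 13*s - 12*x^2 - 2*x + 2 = -8*s^3 + s^2*(50*x - 16) + s*(-12*x^2 - 190*x + 232) + 60*x^2 - 300*x + 240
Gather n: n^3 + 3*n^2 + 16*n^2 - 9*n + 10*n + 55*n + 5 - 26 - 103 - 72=n^3 + 19*n^2 + 56*n - 196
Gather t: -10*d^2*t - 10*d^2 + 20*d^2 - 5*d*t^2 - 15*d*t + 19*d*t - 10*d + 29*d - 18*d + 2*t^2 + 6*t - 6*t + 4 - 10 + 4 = 10*d^2 + d + t^2*(2 - 5*d) + t*(-10*d^2 + 4*d) - 2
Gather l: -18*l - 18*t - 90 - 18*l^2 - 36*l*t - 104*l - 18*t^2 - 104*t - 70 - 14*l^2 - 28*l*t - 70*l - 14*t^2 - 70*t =-32*l^2 + l*(-64*t - 192) - 32*t^2 - 192*t - 160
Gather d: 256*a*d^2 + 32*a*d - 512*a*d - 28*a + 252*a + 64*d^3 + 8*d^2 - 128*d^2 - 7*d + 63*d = 224*a + 64*d^3 + d^2*(256*a - 120) + d*(56 - 480*a)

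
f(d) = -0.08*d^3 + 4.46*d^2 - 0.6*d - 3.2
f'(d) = -0.24*d^2 + 8.92*d - 0.6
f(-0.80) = 0.18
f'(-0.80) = -7.89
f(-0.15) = -3.01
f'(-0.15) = -1.94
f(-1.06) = 2.54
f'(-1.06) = -10.32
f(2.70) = 26.12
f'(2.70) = 21.73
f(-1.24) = 4.55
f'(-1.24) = -12.03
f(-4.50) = 97.10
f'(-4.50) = -45.60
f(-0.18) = -2.95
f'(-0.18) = -2.21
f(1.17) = 2.08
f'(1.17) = 9.51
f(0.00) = -3.20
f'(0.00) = -0.60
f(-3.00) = 40.90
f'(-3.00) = -29.52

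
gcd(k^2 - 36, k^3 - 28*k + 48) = k + 6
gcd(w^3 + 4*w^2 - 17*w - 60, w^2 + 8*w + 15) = w^2 + 8*w + 15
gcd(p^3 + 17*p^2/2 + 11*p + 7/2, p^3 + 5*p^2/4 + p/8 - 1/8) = p^2 + 3*p/2 + 1/2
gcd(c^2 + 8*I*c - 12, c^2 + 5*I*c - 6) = c + 2*I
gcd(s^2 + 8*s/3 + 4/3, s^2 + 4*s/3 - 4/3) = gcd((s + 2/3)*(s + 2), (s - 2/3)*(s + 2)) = s + 2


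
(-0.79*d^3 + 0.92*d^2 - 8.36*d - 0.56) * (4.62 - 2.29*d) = 1.8091*d^4 - 5.7566*d^3 + 23.3948*d^2 - 37.3408*d - 2.5872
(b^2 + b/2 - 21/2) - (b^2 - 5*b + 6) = 11*b/2 - 33/2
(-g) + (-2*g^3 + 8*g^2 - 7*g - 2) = -2*g^3 + 8*g^2 - 8*g - 2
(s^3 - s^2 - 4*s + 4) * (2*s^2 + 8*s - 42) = 2*s^5 + 6*s^4 - 58*s^3 + 18*s^2 + 200*s - 168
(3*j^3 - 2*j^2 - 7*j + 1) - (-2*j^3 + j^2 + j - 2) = 5*j^3 - 3*j^2 - 8*j + 3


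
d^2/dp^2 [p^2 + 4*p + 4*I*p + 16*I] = 2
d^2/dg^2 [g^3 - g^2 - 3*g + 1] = 6*g - 2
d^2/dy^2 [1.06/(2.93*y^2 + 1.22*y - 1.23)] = (-18.199988*y^2 - 7.578152*y + 1.06*(5.86*y + 1.22)*(11.72*y + 2.44) + 7.640268)/(2.93*y^2 + 1.22*y - 1.23)^3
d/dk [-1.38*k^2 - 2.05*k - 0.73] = -2.76*k - 2.05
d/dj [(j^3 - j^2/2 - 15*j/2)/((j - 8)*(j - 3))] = (j^2 - 16*j - 20)/(j^2 - 16*j + 64)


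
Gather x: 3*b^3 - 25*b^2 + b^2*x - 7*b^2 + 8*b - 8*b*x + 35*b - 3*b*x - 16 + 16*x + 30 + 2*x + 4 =3*b^3 - 32*b^2 + 43*b + x*(b^2 - 11*b + 18) + 18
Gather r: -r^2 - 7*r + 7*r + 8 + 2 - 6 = 4 - r^2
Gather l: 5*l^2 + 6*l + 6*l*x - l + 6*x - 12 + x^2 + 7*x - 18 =5*l^2 + l*(6*x + 5) + x^2 + 13*x - 30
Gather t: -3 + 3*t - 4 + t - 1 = 4*t - 8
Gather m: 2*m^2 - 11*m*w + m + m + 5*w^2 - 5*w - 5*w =2*m^2 + m*(2 - 11*w) + 5*w^2 - 10*w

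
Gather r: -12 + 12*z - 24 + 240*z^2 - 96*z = 240*z^2 - 84*z - 36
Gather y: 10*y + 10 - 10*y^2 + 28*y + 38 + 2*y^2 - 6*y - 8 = -8*y^2 + 32*y + 40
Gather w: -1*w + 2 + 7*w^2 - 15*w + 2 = 7*w^2 - 16*w + 4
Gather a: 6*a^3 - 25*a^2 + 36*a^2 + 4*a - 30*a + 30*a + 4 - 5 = 6*a^3 + 11*a^2 + 4*a - 1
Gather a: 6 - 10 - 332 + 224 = -112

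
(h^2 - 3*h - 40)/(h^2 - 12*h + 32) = (h + 5)/(h - 4)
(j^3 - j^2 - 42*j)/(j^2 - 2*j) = (j^2 - j - 42)/(j - 2)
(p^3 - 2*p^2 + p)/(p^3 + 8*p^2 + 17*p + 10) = p*(p^2 - 2*p + 1)/(p^3 + 8*p^2 + 17*p + 10)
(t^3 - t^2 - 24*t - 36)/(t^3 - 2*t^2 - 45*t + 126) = (t^2 + 5*t + 6)/(t^2 + 4*t - 21)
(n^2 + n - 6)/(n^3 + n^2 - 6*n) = 1/n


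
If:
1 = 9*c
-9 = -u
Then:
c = 1/9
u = 9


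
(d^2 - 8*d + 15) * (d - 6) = d^3 - 14*d^2 + 63*d - 90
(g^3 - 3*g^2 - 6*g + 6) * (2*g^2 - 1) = 2*g^5 - 6*g^4 - 13*g^3 + 15*g^2 + 6*g - 6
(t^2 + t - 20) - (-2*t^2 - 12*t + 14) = 3*t^2 + 13*t - 34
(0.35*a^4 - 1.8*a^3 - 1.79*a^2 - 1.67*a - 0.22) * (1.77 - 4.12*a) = -1.442*a^5 + 8.0355*a^4 + 4.1888*a^3 + 3.7121*a^2 - 2.0495*a - 0.3894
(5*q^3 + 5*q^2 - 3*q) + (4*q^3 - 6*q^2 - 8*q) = 9*q^3 - q^2 - 11*q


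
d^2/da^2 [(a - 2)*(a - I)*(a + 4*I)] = 6*a - 4 + 6*I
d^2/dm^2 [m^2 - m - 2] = 2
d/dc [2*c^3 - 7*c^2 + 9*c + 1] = 6*c^2 - 14*c + 9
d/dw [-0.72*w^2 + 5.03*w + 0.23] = 5.03 - 1.44*w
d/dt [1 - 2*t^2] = -4*t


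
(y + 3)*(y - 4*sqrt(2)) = y^2 - 4*sqrt(2)*y + 3*y - 12*sqrt(2)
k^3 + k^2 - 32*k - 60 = (k - 6)*(k + 2)*(k + 5)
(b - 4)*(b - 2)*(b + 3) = b^3 - 3*b^2 - 10*b + 24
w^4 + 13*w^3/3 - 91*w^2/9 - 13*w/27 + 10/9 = (w - 5/3)*(w - 1/3)*(w + 1/3)*(w + 6)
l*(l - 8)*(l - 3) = l^3 - 11*l^2 + 24*l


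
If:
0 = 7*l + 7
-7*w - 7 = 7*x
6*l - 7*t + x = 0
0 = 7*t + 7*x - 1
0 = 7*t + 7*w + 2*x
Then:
No Solution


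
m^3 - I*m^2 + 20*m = m*(m - 5*I)*(m + 4*I)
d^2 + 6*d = d*(d + 6)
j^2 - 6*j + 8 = (j - 4)*(j - 2)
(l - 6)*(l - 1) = l^2 - 7*l + 6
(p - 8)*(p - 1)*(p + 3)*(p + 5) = p^4 - p^3 - 49*p^2 - 71*p + 120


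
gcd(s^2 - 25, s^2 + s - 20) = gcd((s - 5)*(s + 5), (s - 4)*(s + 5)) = s + 5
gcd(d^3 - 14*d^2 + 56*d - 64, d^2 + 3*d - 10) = d - 2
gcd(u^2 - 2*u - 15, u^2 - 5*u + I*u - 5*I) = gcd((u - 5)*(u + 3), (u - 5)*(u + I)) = u - 5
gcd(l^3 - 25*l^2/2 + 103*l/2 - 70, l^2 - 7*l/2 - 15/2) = l - 5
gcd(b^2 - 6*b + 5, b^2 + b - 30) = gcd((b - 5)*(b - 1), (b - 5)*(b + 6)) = b - 5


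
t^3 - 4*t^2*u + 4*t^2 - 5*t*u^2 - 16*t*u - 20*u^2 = (t + 4)*(t - 5*u)*(t + u)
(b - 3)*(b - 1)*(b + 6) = b^3 + 2*b^2 - 21*b + 18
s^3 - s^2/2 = s^2*(s - 1/2)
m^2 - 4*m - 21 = (m - 7)*(m + 3)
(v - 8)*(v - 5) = v^2 - 13*v + 40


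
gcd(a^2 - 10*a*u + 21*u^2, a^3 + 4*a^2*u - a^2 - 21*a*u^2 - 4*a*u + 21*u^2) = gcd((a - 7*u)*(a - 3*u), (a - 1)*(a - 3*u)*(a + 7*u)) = -a + 3*u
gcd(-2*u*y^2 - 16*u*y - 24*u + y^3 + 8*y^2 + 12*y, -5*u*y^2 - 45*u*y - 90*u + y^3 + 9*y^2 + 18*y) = y + 6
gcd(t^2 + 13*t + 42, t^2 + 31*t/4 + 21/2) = t + 6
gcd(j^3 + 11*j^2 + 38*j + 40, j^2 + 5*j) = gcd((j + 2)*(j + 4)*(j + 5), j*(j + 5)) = j + 5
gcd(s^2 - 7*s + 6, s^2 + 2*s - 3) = s - 1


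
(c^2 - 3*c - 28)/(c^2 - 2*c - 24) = (c - 7)/(c - 6)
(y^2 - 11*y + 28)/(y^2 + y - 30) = (y^2 - 11*y + 28)/(y^2 + y - 30)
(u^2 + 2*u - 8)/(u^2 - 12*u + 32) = (u^2 + 2*u - 8)/(u^2 - 12*u + 32)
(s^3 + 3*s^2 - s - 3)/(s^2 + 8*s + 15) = (s^2 - 1)/(s + 5)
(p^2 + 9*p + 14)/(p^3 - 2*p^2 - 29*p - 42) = (p + 7)/(p^2 - 4*p - 21)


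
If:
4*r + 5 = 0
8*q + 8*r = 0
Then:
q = 5/4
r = -5/4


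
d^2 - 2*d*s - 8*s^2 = (d - 4*s)*(d + 2*s)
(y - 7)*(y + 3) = y^2 - 4*y - 21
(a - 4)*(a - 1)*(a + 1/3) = a^3 - 14*a^2/3 + 7*a/3 + 4/3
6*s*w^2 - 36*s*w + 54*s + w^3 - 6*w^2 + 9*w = (6*s + w)*(w - 3)^2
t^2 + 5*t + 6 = (t + 2)*(t + 3)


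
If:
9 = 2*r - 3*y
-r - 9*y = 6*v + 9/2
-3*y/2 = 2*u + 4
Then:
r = 3*y/2 + 9/2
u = -3*y/4 - 2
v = -7*y/4 - 3/2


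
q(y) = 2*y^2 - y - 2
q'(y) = 4*y - 1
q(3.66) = 21.13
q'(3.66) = 13.64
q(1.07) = -0.78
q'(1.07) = 3.28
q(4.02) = 26.30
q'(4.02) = 15.08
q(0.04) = -2.04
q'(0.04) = -0.84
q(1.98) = 3.86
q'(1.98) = 6.92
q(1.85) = 3.00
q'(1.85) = 6.40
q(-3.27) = 22.66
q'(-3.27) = -14.08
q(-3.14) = 20.86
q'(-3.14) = -13.56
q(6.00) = 64.00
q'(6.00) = 23.00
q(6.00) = 64.00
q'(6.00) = 23.00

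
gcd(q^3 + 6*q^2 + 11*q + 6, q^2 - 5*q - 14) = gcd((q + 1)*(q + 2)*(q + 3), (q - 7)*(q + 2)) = q + 2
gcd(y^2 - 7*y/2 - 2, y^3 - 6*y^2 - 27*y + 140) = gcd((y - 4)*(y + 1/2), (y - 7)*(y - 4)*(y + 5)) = y - 4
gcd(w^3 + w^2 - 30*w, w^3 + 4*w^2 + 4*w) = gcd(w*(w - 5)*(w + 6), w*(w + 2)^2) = w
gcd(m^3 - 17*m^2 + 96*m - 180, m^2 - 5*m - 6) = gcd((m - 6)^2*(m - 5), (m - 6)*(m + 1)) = m - 6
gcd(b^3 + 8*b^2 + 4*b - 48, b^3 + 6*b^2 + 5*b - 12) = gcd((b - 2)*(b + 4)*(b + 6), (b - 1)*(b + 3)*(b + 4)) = b + 4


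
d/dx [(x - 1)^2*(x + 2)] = 3*x^2 - 3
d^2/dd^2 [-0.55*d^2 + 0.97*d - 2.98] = -1.10000000000000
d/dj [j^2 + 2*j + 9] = 2*j + 2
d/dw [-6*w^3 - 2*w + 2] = -18*w^2 - 2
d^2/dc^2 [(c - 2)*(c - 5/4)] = 2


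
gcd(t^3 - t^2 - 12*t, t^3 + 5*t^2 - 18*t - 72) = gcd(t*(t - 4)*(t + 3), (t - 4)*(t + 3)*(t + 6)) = t^2 - t - 12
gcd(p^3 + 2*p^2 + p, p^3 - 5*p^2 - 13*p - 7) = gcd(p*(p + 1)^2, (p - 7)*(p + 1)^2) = p^2 + 2*p + 1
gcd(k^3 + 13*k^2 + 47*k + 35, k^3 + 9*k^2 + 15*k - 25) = k + 5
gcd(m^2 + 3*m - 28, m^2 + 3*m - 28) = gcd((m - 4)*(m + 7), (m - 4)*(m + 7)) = m^2 + 3*m - 28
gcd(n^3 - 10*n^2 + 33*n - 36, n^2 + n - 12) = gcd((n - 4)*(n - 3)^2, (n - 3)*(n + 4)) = n - 3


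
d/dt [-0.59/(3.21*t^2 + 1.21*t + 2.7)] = (3.7878*t + 0.7139)/(3.21*t^2 + 1.21*t + 2.7)^2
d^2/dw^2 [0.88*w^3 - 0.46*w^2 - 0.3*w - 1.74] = 5.28*w - 0.92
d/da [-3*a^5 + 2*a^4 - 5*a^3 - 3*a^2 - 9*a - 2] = -15*a^4 + 8*a^3 - 15*a^2 - 6*a - 9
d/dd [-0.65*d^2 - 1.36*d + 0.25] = -1.3*d - 1.36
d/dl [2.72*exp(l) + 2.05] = 2.72*exp(l)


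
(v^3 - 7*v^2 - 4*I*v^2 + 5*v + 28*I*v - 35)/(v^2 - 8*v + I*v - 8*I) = (v^2 - v*(7 + 5*I) + 35*I)/(v - 8)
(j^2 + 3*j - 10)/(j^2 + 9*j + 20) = (j - 2)/(j + 4)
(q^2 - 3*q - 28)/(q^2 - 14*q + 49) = (q + 4)/(q - 7)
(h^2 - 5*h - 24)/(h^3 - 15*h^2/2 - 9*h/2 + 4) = 2*(h + 3)/(2*h^2 + h - 1)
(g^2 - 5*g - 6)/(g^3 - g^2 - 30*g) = (g + 1)/(g*(g + 5))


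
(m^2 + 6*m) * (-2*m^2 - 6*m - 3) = -2*m^4 - 18*m^3 - 39*m^2 - 18*m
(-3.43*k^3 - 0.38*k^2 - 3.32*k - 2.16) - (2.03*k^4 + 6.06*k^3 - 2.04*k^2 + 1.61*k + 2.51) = -2.03*k^4 - 9.49*k^3 + 1.66*k^2 - 4.93*k - 4.67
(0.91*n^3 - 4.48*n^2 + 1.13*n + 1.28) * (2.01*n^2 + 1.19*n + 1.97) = 1.8291*n^5 - 7.9219*n^4 - 1.2672*n^3 - 4.9081*n^2 + 3.7493*n + 2.5216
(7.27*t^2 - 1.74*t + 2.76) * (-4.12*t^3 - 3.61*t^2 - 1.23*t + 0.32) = -29.9524*t^5 - 19.0759*t^4 - 14.0319*t^3 - 5.497*t^2 - 3.9516*t + 0.8832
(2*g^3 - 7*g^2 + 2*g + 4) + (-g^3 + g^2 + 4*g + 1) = g^3 - 6*g^2 + 6*g + 5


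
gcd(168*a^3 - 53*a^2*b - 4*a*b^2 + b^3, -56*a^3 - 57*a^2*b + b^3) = 56*a^2 + a*b - b^2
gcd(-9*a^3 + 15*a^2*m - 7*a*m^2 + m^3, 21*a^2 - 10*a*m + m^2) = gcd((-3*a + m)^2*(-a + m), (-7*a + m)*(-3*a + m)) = 3*a - m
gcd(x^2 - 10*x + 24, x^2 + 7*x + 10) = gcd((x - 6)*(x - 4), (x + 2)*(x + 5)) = 1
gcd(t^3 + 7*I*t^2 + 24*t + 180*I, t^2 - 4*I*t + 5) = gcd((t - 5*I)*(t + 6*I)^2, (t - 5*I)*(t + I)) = t - 5*I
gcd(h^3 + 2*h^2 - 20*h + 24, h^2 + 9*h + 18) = h + 6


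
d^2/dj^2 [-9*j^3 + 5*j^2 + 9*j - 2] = 10 - 54*j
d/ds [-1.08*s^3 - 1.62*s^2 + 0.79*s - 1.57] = -3.24*s^2 - 3.24*s + 0.79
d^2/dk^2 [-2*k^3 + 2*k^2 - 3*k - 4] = 4 - 12*k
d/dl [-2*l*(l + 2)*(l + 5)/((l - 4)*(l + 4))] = 2*(-l^4 + 58*l^2 + 224*l + 160)/(l^4 - 32*l^2 + 256)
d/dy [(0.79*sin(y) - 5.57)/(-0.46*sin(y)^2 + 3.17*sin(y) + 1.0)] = (0.3634*sin(y)^2 - 5.1244*sin(y) + 18.4469)*cos(y)/(0.2116*sin(y)^4 - 2.9164*sin(y)^3 + 9.1289*sin(y)^2 + 6.34*sin(y) + 1.0)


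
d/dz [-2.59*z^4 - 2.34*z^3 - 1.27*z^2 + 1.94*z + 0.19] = -10.36*z^3 - 7.02*z^2 - 2.54*z + 1.94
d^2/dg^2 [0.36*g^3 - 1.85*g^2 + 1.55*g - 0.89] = 2.16*g - 3.7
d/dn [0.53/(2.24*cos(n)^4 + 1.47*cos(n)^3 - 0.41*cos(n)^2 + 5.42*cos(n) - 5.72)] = (4.7488*cos(n)^3 + 2.3373*cos(n)^2 - 0.4346*cos(n) + 2.8726)*sin(n)/(2.24*cos(n)^4 + 1.47*cos(n)^3 - 0.41*cos(n)^2 + 5.42*cos(n) - 5.72)^2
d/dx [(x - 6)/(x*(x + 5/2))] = 4*(-x^2 + 12*x + 15)/(x^2*(4*x^2 + 20*x + 25))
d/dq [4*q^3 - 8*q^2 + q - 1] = 12*q^2 - 16*q + 1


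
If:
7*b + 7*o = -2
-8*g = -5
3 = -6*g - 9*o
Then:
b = 13/28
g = 5/8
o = -3/4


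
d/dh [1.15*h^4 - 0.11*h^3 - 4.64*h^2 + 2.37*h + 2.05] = 4.6*h^3 - 0.33*h^2 - 9.28*h + 2.37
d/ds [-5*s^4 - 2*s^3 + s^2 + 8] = 2*s*(-10*s^2 - 3*s + 1)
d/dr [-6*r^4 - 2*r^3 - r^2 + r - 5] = -24*r^3 - 6*r^2 - 2*r + 1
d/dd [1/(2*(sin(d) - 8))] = -cos(d)/(2*(sin(d) - 8)^2)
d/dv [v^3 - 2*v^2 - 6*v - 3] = 3*v^2 - 4*v - 6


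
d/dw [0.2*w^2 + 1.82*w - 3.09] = 0.4*w + 1.82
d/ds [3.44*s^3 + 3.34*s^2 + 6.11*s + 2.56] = 10.32*s^2 + 6.68*s + 6.11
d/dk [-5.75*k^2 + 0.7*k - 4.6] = 0.7 - 11.5*k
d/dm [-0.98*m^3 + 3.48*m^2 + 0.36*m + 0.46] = -2.94*m^2 + 6.96*m + 0.36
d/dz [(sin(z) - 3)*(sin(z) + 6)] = (2*sin(z) + 3)*cos(z)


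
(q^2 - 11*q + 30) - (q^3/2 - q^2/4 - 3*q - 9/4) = -q^3/2 + 5*q^2/4 - 8*q + 129/4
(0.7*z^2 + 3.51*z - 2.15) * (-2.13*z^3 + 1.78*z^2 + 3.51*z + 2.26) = -1.491*z^5 - 6.2303*z^4 + 13.2843*z^3 + 10.0751*z^2 + 0.3861*z - 4.859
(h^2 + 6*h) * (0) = 0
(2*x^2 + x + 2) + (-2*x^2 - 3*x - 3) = -2*x - 1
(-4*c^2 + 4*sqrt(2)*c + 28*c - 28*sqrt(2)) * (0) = 0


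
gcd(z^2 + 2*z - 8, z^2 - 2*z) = z - 2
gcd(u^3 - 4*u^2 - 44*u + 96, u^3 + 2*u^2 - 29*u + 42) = u - 2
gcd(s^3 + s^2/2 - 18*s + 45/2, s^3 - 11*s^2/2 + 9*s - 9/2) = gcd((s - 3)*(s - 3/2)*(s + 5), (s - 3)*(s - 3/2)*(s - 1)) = s^2 - 9*s/2 + 9/2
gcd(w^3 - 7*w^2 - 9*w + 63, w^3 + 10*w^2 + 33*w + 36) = w + 3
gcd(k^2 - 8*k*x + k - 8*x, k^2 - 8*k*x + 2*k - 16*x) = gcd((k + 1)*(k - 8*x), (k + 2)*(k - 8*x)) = -k + 8*x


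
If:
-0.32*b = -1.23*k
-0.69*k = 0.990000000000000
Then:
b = -5.51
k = -1.43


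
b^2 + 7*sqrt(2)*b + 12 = (b + sqrt(2))*(b + 6*sqrt(2))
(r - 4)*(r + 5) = r^2 + r - 20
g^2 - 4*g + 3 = (g - 3)*(g - 1)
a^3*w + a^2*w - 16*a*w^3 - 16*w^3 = (a - 4*w)*(a + 4*w)*(a*w + w)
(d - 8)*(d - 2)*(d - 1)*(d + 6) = d^4 - 5*d^3 - 40*d^2 + 140*d - 96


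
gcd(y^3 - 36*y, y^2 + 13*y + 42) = y + 6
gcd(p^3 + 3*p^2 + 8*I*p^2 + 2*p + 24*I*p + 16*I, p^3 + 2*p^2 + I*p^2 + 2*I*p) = p + 2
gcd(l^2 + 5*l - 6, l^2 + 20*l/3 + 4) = l + 6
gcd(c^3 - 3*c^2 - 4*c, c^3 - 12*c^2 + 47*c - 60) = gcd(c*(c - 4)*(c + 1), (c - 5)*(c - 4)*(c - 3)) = c - 4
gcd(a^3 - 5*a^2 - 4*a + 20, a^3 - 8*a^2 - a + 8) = 1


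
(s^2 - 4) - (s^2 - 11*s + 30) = 11*s - 34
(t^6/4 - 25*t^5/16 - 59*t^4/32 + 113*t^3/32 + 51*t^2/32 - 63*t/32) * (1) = t^6/4 - 25*t^5/16 - 59*t^4/32 + 113*t^3/32 + 51*t^2/32 - 63*t/32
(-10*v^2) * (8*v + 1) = -80*v^3 - 10*v^2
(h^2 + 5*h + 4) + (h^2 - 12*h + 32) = 2*h^2 - 7*h + 36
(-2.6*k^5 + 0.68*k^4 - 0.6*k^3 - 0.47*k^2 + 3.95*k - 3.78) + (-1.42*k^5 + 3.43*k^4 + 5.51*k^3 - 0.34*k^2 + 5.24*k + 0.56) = -4.02*k^5 + 4.11*k^4 + 4.91*k^3 - 0.81*k^2 + 9.19*k - 3.22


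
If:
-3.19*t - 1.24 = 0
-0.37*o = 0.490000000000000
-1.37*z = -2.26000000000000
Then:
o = -1.32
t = -0.39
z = 1.65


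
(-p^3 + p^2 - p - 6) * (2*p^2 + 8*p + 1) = -2*p^5 - 6*p^4 + 5*p^3 - 19*p^2 - 49*p - 6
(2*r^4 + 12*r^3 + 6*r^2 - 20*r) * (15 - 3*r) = -6*r^5 - 6*r^4 + 162*r^3 + 150*r^2 - 300*r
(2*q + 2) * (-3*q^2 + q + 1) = -6*q^3 - 4*q^2 + 4*q + 2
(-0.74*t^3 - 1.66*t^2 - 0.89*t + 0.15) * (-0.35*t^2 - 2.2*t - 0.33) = 0.259*t^5 + 2.209*t^4 + 4.2077*t^3 + 2.4533*t^2 - 0.0363*t - 0.0495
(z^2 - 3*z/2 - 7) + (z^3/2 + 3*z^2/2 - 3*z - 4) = z^3/2 + 5*z^2/2 - 9*z/2 - 11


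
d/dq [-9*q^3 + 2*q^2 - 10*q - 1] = -27*q^2 + 4*q - 10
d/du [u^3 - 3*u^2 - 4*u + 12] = 3*u^2 - 6*u - 4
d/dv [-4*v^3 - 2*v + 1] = -12*v^2 - 2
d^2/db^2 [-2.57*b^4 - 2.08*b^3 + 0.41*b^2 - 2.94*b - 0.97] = -30.84*b^2 - 12.48*b + 0.82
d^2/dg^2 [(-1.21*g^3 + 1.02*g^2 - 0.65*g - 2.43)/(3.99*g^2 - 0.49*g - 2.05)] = (-2.8421709430404e-14*g^4 - 37.083158*g^3 - 189.349188*g^2 - 33.904842*g - 31.040306)/(63.521199*g^6 - 23.402547*g^5 - 95.034618*g^4 + 23.930081*g^3 + 48.82731*g^2 - 6.177675*g - 8.615125)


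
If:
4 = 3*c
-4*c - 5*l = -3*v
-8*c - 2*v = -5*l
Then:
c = 4/3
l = 128/15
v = 16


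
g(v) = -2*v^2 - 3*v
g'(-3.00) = 9.00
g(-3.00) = -9.00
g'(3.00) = -15.00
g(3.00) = -27.00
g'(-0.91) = 0.64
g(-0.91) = 1.07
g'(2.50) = -13.00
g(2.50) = -20.00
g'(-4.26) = 14.04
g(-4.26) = -23.52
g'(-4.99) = 16.96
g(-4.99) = -34.83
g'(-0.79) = 0.16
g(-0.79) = 1.12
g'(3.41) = -16.64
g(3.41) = -33.49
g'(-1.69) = 3.76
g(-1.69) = -0.64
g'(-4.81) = 16.24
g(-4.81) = -31.84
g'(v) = -4*v - 3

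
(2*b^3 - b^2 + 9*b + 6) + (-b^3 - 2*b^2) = b^3 - 3*b^2 + 9*b + 6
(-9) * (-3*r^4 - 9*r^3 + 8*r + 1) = 27*r^4 + 81*r^3 - 72*r - 9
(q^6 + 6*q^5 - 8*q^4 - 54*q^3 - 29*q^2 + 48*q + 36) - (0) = q^6 + 6*q^5 - 8*q^4 - 54*q^3 - 29*q^2 + 48*q + 36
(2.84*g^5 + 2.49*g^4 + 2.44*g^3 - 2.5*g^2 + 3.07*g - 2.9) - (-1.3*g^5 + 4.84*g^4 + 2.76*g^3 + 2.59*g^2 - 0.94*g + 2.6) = 4.14*g^5 - 2.35*g^4 - 0.32*g^3 - 5.09*g^2 + 4.01*g - 5.5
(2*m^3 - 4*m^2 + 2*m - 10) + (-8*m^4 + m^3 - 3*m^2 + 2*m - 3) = -8*m^4 + 3*m^3 - 7*m^2 + 4*m - 13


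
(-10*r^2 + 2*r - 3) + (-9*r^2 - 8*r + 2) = -19*r^2 - 6*r - 1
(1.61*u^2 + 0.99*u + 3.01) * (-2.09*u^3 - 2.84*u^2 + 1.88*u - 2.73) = -3.3649*u^5 - 6.6415*u^4 - 6.0757*u^3 - 11.0825*u^2 + 2.9561*u - 8.2173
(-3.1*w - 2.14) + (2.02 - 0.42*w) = -3.52*w - 0.12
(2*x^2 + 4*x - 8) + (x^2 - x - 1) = 3*x^2 + 3*x - 9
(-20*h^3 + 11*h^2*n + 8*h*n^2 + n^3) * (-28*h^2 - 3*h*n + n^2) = 560*h^5 - 248*h^4*n - 277*h^3*n^2 - 41*h^2*n^3 + 5*h*n^4 + n^5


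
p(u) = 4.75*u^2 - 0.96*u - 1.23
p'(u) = 9.5*u - 0.96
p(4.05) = 72.79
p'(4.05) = 37.52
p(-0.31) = -0.48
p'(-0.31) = -3.90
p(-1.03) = 4.80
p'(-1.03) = -10.74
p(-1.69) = 13.96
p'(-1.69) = -17.02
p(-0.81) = 2.66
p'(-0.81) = -8.66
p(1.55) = 8.69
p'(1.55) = 13.76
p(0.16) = -1.26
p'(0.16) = 0.56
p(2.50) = 26.06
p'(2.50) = 22.79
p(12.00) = 671.25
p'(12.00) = 113.04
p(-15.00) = 1081.92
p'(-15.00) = -143.46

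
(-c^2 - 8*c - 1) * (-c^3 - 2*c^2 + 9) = c^5 + 10*c^4 + 17*c^3 - 7*c^2 - 72*c - 9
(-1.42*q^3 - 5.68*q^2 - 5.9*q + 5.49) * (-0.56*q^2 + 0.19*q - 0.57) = 0.7952*q^5 + 2.911*q^4 + 3.0342*q^3 - 0.957800000000001*q^2 + 4.4061*q - 3.1293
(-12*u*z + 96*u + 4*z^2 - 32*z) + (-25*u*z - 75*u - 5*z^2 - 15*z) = -37*u*z + 21*u - z^2 - 47*z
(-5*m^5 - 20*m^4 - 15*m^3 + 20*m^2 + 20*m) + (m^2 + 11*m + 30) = -5*m^5 - 20*m^4 - 15*m^3 + 21*m^2 + 31*m + 30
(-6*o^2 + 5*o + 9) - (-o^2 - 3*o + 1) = -5*o^2 + 8*o + 8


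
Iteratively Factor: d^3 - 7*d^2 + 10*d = (d)*(d^2 - 7*d + 10) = d*(d - 5)*(d - 2)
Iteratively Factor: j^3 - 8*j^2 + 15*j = (j - 3)*(j^2 - 5*j) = j*(j - 3)*(j - 5)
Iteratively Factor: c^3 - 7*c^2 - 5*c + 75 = (c - 5)*(c^2 - 2*c - 15) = (c - 5)^2*(c + 3)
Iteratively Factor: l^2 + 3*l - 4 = (l - 1)*(l + 4)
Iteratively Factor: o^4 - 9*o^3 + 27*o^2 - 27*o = (o)*(o^3 - 9*o^2 + 27*o - 27) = o*(o - 3)*(o^2 - 6*o + 9) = o*(o - 3)^2*(o - 3)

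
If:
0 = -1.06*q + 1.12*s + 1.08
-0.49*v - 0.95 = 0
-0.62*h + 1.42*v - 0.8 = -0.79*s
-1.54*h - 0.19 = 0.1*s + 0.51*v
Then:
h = 0.22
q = 5.95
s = 4.67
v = -1.94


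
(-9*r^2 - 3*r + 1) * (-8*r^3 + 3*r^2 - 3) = 72*r^5 - 3*r^4 - 17*r^3 + 30*r^2 + 9*r - 3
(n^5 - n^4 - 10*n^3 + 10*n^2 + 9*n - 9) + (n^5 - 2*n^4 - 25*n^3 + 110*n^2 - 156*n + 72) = 2*n^5 - 3*n^4 - 35*n^3 + 120*n^2 - 147*n + 63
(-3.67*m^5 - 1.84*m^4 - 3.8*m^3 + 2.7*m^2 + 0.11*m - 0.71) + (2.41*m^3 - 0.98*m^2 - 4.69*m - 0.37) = -3.67*m^5 - 1.84*m^4 - 1.39*m^3 + 1.72*m^2 - 4.58*m - 1.08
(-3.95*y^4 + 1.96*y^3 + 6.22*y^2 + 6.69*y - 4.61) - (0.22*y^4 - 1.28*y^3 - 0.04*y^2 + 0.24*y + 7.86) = -4.17*y^4 + 3.24*y^3 + 6.26*y^2 + 6.45*y - 12.47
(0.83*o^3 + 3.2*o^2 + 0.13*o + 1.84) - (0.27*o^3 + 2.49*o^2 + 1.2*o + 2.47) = 0.56*o^3 + 0.71*o^2 - 1.07*o - 0.63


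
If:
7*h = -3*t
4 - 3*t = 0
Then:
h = -4/7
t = 4/3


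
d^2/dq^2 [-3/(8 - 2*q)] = 3/(q - 4)^3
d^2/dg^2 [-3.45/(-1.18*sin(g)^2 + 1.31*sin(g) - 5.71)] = (-19.21512*sin(g)^4 + 15.99903*sin(g)^3 + 115.883775*sin(g)^2 - 57.804405*sin(g) - 34.64973)/(1.18*sin(g)^2 - 1.31*sin(g) + 5.71)^3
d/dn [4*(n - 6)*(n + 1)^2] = 4*(n + 1)*(3*n - 11)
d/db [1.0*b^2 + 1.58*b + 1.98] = 2.0*b + 1.58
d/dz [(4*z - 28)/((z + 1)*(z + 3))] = 4*(-z^2 + 14*z + 31)/(z^4 + 8*z^3 + 22*z^2 + 24*z + 9)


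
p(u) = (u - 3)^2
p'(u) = 2*u - 6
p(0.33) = 7.13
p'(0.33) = -5.34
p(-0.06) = 9.36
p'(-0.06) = -6.12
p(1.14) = 3.46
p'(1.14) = -3.72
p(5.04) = 4.16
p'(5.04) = 4.08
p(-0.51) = 12.32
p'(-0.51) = -7.02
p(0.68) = 5.38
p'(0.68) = -4.64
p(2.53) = 0.22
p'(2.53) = -0.94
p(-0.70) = 13.69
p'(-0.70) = -7.40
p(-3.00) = 36.00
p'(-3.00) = -12.00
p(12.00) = 81.00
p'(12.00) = 18.00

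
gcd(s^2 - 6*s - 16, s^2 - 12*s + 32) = s - 8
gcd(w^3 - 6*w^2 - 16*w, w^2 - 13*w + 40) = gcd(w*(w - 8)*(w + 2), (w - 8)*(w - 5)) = w - 8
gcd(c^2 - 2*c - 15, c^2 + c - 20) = 1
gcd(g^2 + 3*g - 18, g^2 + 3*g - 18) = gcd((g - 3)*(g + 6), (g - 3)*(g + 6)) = g^2 + 3*g - 18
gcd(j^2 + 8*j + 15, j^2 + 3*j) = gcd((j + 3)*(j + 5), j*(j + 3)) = j + 3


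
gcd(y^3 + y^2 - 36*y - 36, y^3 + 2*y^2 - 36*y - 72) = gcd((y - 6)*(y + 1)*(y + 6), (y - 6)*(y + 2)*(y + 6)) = y^2 - 36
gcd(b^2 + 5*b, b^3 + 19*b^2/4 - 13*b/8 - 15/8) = b + 5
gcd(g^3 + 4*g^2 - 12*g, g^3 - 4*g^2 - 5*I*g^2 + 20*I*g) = g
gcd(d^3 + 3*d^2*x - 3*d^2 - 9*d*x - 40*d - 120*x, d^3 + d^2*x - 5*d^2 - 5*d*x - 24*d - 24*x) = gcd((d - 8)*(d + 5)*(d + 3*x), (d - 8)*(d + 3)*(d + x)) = d - 8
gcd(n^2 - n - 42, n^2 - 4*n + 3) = 1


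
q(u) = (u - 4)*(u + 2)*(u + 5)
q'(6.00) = 126.00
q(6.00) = 176.00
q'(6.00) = 126.00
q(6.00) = 176.00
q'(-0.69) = -20.71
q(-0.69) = -26.48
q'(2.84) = 23.24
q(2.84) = -44.02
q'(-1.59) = -19.96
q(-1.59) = -7.82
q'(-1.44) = -20.42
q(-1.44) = -10.85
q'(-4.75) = 21.19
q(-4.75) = 6.02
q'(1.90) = 4.23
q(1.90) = -56.51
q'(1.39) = -3.86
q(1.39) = -56.54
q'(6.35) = 141.07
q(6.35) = 222.72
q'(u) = (u - 4)*(u + 2) + (u - 4)*(u + 5) + (u + 2)*(u + 5) = 3*u^2 + 6*u - 18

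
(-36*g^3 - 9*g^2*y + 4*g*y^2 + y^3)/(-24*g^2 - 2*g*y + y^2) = (-9*g^2 + y^2)/(-6*g + y)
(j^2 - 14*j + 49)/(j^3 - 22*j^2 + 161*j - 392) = 1/(j - 8)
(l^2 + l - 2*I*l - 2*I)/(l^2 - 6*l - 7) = (l - 2*I)/(l - 7)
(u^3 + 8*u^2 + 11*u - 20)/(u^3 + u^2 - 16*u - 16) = (u^2 + 4*u - 5)/(u^2 - 3*u - 4)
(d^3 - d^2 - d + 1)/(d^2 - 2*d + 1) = d + 1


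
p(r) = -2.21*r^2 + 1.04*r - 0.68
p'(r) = 1.04 - 4.42*r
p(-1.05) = -4.21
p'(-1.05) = 5.68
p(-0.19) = -0.96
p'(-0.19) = 1.88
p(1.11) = -2.25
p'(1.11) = -3.87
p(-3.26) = -27.56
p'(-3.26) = 15.45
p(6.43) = -85.37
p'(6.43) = -27.38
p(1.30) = -3.06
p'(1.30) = -4.71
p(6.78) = -95.22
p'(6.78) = -28.93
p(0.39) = -0.61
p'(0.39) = -0.68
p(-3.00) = -23.69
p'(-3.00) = 14.30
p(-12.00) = -331.40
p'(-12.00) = 54.08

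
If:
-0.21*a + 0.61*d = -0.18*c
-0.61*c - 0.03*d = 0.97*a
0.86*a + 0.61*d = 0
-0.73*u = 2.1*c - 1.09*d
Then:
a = 0.00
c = 0.00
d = 0.00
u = 0.00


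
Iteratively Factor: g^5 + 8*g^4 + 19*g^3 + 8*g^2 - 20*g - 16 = (g + 2)*(g^4 + 6*g^3 + 7*g^2 - 6*g - 8) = (g + 1)*(g + 2)*(g^3 + 5*g^2 + 2*g - 8) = (g + 1)*(g + 2)*(g + 4)*(g^2 + g - 2) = (g - 1)*(g + 1)*(g + 2)*(g + 4)*(g + 2)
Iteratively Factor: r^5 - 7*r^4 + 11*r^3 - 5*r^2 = (r)*(r^4 - 7*r^3 + 11*r^2 - 5*r) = r^2*(r^3 - 7*r^2 + 11*r - 5) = r^2*(r - 1)*(r^2 - 6*r + 5) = r^2*(r - 1)^2*(r - 5)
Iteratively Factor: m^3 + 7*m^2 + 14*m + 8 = (m + 1)*(m^2 + 6*m + 8) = (m + 1)*(m + 2)*(m + 4)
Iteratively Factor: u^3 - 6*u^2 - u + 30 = (u - 3)*(u^2 - 3*u - 10) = (u - 5)*(u - 3)*(u + 2)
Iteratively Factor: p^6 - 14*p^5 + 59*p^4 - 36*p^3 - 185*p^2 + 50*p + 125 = (p - 5)*(p^5 - 9*p^4 + 14*p^3 + 34*p^2 - 15*p - 25) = (p - 5)^2*(p^4 - 4*p^3 - 6*p^2 + 4*p + 5) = (p - 5)^3*(p^3 + p^2 - p - 1) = (p - 5)^3*(p + 1)*(p^2 - 1) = (p - 5)^3*(p - 1)*(p + 1)*(p + 1)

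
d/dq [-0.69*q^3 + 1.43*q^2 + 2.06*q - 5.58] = -2.07*q^2 + 2.86*q + 2.06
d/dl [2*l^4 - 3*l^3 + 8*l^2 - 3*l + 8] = 8*l^3 - 9*l^2 + 16*l - 3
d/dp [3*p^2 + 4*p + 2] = 6*p + 4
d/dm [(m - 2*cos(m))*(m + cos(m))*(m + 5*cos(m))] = -4*m^2*sin(m) + 3*m^2 + 7*m*sin(2*m) + 8*m*cos(m) + 30*sin(m)*cos(m)^2 - 7*cos(m)^2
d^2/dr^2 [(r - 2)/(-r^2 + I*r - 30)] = 2*(-(r - 2)*(2*r - I)^2 + (3*r - 2 - I)*(r^2 - I*r + 30))/(r^2 - I*r + 30)^3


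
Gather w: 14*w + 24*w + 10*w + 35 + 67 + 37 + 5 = 48*w + 144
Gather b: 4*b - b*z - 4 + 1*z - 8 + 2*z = b*(4 - z) + 3*z - 12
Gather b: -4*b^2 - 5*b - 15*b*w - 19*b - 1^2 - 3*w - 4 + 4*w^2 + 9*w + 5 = -4*b^2 + b*(-15*w - 24) + 4*w^2 + 6*w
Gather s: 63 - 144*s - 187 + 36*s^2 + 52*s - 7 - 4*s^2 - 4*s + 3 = 32*s^2 - 96*s - 128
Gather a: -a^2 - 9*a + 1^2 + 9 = -a^2 - 9*a + 10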